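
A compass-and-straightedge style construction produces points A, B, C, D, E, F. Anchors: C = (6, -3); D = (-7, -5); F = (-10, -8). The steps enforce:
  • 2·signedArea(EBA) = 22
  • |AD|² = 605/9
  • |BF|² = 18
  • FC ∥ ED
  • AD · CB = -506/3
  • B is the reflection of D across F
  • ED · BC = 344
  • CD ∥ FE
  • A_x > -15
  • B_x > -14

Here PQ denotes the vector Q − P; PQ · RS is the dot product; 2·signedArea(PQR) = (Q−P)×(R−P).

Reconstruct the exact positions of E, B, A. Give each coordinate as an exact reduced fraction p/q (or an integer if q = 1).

A = (-43/3, -26/3)
B = (-13, -11)
E = (-23, -10)

1. E_x = -23  [FC ∥ ED ∩ CD ∥ FE]
2. E_y = -10  [FC ∥ ED ∩ CD ∥ FE]
   → E = (-23, -10)
3. B_x = -13  [B is the reflection of D across F]
4. B_y = -11  [B is the reflection of D across F]
   → B = (-13, -11)
5. A_x = -43/3  [AD · CB = -506/3 ∩ 2·signedArea(EBA) = 22]
6. A_y = -26/3  [AD · CB = -506/3 ∩ 2·signedArea(EBA) = 22]
   → A = (-43/3, -26/3)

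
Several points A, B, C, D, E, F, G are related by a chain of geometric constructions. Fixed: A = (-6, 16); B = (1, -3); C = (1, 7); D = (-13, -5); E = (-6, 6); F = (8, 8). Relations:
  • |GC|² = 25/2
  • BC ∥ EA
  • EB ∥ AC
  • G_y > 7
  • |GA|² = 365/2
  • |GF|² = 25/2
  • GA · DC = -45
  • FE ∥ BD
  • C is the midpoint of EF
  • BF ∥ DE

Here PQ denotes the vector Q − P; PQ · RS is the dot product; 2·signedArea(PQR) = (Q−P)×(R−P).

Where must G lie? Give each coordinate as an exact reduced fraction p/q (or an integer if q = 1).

G = (9/2, 15/2)

1. G_x = 9/2  [line -14·x + -12·y + 153 = 0 ∩ |GF|² = 25/2]
2. G_y = 15/2  [line -14·x + -12·y + 153 = 0 ∩ |GF|² = 25/2]
   → G = (9/2, 15/2)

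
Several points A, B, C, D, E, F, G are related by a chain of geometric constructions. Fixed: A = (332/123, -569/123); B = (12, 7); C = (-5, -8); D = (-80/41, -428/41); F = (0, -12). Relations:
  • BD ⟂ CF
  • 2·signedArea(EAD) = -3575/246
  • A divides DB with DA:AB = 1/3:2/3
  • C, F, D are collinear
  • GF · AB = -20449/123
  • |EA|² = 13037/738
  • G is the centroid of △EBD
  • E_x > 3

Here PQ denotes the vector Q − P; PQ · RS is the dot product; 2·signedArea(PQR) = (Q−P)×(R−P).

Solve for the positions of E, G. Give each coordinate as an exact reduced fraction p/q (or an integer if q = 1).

1. E_x = 7/2  [line 715/123·x + -572/123·y + -1859/82 = 0 ∩ |EA|² = 13037/738]
2. E_y = -1/2  [line 715/123·x + -572/123·y + -1859/82 = 0 ∩ |EA|² = 13037/738]
   → E = (7/2, -1/2)
3. G_x = 1111/246  [G is the centroid of △EBD]
4. G_y = -323/246  [G is the centroid of △EBD]
   → G = (1111/246, -323/246)

E = (7/2, -1/2)
G = (1111/246, -323/246)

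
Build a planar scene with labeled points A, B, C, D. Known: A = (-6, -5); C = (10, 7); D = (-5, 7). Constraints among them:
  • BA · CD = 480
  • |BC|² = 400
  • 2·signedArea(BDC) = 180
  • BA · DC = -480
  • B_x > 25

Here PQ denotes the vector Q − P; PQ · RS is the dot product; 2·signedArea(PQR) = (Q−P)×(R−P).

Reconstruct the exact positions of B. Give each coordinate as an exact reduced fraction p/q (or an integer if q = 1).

B = (26, 19)

1. B_x = 26  [BA · DC = -480 ∩ 2·signedArea(BDC) = 180]
2. B_y = 19  [BA · DC = -480 ∩ 2·signedArea(BDC) = 180]
   → B = (26, 19)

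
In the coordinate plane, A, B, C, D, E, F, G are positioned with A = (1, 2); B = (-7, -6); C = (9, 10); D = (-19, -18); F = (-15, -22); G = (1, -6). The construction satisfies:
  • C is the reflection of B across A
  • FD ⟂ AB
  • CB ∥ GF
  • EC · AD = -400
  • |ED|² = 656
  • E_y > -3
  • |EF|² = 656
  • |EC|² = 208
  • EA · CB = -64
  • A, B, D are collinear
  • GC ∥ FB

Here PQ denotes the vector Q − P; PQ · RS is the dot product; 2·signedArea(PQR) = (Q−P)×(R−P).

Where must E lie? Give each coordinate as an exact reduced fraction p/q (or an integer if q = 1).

1. E_x = 1  [line 20·x + 20·y + 20 = 0 ∩ |EF|² = 656]
2. E_y = -2  [line 20·x + 20·y + 20 = 0 ∩ |EF|² = 656]
   → E = (1, -2)

E = (1, -2)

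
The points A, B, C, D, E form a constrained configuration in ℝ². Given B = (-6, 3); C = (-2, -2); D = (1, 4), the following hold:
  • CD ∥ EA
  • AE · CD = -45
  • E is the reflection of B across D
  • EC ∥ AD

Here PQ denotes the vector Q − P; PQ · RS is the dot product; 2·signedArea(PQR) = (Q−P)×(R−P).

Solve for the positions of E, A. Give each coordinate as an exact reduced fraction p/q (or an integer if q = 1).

A = (11, 11)
E = (8, 5)

1. E_x = 8  [E is the reflection of B across D]
2. E_y = 5  [E is the reflection of B across D]
   → E = (8, 5)
3. A_x = 11  [EC ∥ AD ∩ CD ∥ EA]
4. A_y = 11  [EC ∥ AD ∩ CD ∥ EA]
   → A = (11, 11)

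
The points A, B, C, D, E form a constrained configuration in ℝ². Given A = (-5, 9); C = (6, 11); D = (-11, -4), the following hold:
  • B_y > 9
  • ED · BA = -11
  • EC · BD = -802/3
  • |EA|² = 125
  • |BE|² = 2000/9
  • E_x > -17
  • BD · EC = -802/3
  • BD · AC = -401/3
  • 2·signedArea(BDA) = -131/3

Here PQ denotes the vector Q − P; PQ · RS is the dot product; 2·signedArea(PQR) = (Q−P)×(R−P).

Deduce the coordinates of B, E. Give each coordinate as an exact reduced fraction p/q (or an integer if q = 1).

1. B_x = -4/3  [BD · AC = -401/3 ∩ 2·signedArea(BDA) = -131/3]
2. B_y = 29/3  [BD · AC = -401/3 ∩ 2·signedArea(BDA) = -131/3]
   → B = (-4/3, 29/3)
3. E_x = -16  [ED · BA = -11 ∩ EC · BD = -802/3]
4. E_y = 7  [ED · BA = -11 ∩ EC · BD = -802/3]
   → E = (-16, 7)

B = (-4/3, 29/3)
E = (-16, 7)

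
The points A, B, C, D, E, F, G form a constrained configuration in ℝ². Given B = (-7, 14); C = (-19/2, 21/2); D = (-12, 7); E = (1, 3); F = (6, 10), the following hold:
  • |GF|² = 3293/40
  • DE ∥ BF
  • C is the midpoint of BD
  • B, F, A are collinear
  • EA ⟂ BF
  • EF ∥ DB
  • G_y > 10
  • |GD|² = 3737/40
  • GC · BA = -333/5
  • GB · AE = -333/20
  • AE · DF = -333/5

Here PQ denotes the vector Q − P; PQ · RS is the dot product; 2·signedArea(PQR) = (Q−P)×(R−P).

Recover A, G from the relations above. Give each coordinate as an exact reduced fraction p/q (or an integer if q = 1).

A = (17/5, 54/5)
G = (-61/20, 213/20)

1. A_x = 17/5  [B, F, A are collinear ∩ EA ⟂ BF]
2. A_y = 54/5  [B, F, A are collinear ∩ EA ⟂ BF]
   → A = (17/5, 54/5)
3. G_x = -61/20  [GC · BA = -333/5 ∩ GB · AE = -333/20]
4. G_y = 213/20  [GC · BA = -333/5 ∩ GB · AE = -333/20]
   → G = (-61/20, 213/20)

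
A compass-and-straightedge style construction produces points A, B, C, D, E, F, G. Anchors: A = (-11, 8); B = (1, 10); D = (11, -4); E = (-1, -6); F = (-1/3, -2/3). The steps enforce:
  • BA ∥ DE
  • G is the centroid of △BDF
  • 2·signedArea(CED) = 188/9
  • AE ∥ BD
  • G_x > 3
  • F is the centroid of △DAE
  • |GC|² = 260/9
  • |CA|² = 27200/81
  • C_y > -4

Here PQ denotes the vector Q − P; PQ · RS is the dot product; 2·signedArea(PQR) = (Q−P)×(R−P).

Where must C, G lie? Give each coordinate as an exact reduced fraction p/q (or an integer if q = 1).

1. C_x = 29/9  [line -2·x + 12·y + 442/9 = 0 ∩ |CA|² = 27200/81]
2. C_y = -32/9  [line -2·x + 12·y + 442/9 = 0 ∩ |CA|² = 27200/81]
   → C = (29/9, -32/9)
3. G_x = 35/9  [G is the centroid of △BDF]
4. G_y = 16/9  [G is the centroid of △BDF]
   → G = (35/9, 16/9)

C = (29/9, -32/9)
G = (35/9, 16/9)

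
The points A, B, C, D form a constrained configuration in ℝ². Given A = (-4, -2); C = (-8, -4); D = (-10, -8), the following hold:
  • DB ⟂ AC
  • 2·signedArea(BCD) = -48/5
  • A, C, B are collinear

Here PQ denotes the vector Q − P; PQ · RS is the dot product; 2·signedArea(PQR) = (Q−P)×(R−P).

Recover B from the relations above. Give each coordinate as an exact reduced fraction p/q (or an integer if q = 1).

B = (-56/5, -28/5)

1. B_x = -56/5  [A, C, B are collinear ∩ DB ⟂ AC]
2. B_y = -28/5  [A, C, B are collinear ∩ DB ⟂ AC]
   → B = (-56/5, -28/5)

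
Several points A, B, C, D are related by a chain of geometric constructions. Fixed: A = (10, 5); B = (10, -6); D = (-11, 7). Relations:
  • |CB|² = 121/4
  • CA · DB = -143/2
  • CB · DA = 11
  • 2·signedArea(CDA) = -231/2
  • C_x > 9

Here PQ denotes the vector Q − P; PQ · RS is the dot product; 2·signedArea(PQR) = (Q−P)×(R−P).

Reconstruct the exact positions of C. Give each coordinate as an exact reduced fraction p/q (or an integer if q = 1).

1. C_x = 10  [CB · DA = 11 ∩ 2·signedArea(CDA) = -231/2]
2. C_y = -1/2  [CB · DA = 11 ∩ 2·signedArea(CDA) = -231/2]
   → C = (10, -1/2)

C = (10, -1/2)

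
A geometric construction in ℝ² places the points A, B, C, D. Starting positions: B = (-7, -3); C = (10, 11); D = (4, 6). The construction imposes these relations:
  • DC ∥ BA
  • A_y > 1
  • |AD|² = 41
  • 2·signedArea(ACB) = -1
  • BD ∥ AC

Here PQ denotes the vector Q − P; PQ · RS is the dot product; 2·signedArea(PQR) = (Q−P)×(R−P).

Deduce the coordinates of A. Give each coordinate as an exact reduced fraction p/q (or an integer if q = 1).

A = (-1, 2)

1. A_x = -1  [BD ∥ AC ∩ DC ∥ BA]
2. A_y = 2  [BD ∥ AC ∩ DC ∥ BA]
   → A = (-1, 2)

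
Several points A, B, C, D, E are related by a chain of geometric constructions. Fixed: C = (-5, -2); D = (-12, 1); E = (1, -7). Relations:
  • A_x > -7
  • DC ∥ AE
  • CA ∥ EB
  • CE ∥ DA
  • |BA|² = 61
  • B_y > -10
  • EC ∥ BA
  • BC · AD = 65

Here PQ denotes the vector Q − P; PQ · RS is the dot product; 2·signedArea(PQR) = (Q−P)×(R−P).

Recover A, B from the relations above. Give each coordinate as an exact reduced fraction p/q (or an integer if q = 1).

A = (-6, -4)
B = (0, -9)

1. A_x = -6  [DC ∥ AE ∩ CE ∥ DA]
2. A_y = -4  [DC ∥ AE ∩ CE ∥ DA]
   → A = (-6, -4)
3. B_x = 0  [EC ∥ BA ∩ CA ∥ EB]
4. B_y = -9  [EC ∥ BA ∩ CA ∥ EB]
   → B = (0, -9)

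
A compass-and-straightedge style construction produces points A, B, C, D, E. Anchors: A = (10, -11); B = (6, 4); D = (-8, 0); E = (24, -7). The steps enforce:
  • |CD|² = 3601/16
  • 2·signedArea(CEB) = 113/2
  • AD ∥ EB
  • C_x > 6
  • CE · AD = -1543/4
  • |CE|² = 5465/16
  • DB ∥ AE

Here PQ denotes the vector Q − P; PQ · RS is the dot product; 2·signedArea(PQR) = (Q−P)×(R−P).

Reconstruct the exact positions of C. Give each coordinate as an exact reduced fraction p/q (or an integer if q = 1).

1. C_x = 7  [CE · AD = -1543/4 ∩ 2·signedArea(CEB) = 113/2]
2. C_y = 1/4  [CE · AD = -1543/4 ∩ 2·signedArea(CEB) = 113/2]
   → C = (7, 1/4)

C = (7, 1/4)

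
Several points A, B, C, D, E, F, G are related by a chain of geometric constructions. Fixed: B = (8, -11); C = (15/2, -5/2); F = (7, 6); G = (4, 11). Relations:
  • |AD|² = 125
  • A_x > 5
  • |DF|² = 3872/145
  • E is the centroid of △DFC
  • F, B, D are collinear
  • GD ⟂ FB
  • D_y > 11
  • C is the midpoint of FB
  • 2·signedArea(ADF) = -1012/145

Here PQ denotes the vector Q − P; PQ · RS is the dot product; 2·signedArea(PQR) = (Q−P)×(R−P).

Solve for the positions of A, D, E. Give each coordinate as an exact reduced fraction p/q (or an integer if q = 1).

A = (6, 0)
D = (971/145, 1618/145)
E = (2049/290, 1417/290)

1. D_x = 971/145  [F, B, D are collinear ∩ GD ⟂ FB]
2. D_y = 1618/145  [F, B, D are collinear ∩ GD ⟂ FB]
   → D = (971/145, 1618/145)
3. E_x = 2049/290  [E is the centroid of △DFC]
4. E_y = 1417/290  [E is the centroid of △DFC]
   → E = (2049/290, 1417/290)
5. A_x = 6  [line 748/145·x + 44/145·y + -4488/145 = 0 ∩ |AD|² = 125]
6. A_y = 0  [line 748/145·x + 44/145·y + -4488/145 = 0 ∩ |AD|² = 125]
   → A = (6, 0)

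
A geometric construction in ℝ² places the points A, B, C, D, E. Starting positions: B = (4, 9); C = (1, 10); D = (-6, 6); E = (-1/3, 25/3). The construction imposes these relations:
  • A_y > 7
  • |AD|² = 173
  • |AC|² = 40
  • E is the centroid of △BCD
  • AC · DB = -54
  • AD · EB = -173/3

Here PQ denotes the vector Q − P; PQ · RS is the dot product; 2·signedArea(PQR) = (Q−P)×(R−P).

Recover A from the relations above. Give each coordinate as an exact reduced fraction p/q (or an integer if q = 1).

1. A_x = 7  [AC · DB = -54 ∩ AD · EB = -173/3]
2. A_y = 8  [AC · DB = -54 ∩ AD · EB = -173/3]
   → A = (7, 8)

A = (7, 8)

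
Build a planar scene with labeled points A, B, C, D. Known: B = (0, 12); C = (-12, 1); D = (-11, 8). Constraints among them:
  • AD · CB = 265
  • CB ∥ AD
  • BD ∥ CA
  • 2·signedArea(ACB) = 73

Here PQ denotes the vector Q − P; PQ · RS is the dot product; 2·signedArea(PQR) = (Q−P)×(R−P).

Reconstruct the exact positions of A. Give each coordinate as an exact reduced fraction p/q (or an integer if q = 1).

A = (-23, -3)

1. A_x = -23  [CB ∥ AD ∩ BD ∥ CA]
2. A_y = -3  [CB ∥ AD ∩ BD ∥ CA]
   → A = (-23, -3)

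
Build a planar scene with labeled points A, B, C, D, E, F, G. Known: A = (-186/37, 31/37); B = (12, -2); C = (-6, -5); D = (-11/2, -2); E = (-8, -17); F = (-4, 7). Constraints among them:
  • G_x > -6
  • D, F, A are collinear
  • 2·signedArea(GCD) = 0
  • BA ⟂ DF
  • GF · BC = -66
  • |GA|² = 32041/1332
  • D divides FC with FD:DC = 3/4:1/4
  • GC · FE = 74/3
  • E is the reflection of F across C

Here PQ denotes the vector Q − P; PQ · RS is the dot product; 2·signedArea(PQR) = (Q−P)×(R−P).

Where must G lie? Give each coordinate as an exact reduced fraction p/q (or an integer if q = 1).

G = (-35/6, -4)

1. G_x = -35/6  [2·signedArea(GCD) = 0 ∩ GC · FE = 74/3]
2. G_y = -4  [2·signedArea(GCD) = 0 ∩ GC · FE = 74/3]
   → G = (-35/6, -4)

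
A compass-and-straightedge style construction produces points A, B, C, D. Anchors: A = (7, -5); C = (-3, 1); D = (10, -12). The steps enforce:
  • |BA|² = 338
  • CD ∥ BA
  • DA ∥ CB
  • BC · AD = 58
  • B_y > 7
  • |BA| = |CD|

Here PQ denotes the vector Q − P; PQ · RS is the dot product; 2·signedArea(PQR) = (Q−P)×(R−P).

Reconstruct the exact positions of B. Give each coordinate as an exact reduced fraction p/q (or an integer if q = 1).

1. B_x = -6  [CD ∥ BA ∩ DA ∥ CB]
2. B_y = 8  [CD ∥ BA ∩ DA ∥ CB]
   → B = (-6, 8)

B = (-6, 8)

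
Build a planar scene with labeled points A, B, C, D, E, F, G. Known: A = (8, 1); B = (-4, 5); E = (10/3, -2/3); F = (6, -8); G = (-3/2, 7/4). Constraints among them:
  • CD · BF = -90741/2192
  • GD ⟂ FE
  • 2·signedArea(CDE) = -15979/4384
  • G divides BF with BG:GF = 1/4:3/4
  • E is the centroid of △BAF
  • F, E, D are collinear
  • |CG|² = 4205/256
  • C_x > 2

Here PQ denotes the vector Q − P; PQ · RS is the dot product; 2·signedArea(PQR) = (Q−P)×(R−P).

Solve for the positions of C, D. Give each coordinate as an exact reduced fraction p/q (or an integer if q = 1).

C = (17/8, -1/16)
D = (273/137, 1655/548)

1. D_x = 273/137  [F, E, D are collinear ∩ GD ⟂ FE]
2. D_y = 1655/548  [F, E, D are collinear ∩ GD ⟂ FE]
   → D = (273/137, 1655/548)
3. C_x = 17/8  [CD · BF = -90741/2192 ∩ 2·signedArea(CDE) = -15979/4384]
4. C_y = -1/16  [CD · BF = -90741/2192 ∩ 2·signedArea(CDE) = -15979/4384]
   → C = (17/8, -1/16)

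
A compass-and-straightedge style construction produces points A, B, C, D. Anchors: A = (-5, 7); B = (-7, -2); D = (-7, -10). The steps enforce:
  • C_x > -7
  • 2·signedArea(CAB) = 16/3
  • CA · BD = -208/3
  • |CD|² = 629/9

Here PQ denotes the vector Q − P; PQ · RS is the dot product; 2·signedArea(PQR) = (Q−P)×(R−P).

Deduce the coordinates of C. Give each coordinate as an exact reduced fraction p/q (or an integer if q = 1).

1. C_x = -19/3  [CA · BD = -208/3 ∩ 2·signedArea(CAB) = 16/3]
2. C_y = -5/3  [CA · BD = -208/3 ∩ 2·signedArea(CAB) = 16/3]
   → C = (-19/3, -5/3)

C = (-19/3, -5/3)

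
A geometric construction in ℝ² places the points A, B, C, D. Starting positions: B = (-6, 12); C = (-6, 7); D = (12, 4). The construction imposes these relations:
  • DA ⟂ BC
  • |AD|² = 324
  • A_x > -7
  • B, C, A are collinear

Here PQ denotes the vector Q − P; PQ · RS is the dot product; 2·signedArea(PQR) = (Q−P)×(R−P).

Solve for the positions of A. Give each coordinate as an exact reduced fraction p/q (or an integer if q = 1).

A = (-6, 4)

1. A_x = -6  [B, C, A are collinear ∩ DA ⟂ BC]
2. A_y = 4  [B, C, A are collinear ∩ DA ⟂ BC]
   → A = (-6, 4)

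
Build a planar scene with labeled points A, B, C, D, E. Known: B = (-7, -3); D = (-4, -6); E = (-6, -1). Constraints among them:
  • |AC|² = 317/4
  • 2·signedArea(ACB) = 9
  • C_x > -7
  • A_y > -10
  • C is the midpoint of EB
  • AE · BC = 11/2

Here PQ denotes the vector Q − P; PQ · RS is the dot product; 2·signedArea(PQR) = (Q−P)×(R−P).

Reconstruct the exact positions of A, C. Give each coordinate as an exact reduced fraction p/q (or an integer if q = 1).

A = (-1, -9)
C = (-13/2, -2)

1. C_x = -13/2  [C is the midpoint of EB]
2. C_y = -2  [C is the midpoint of EB]
   → C = (-13/2, -2)
3. A_x = -1  [2·signedArea(ACB) = 9 ∩ AE · BC = 11/2]
4. A_y = -9  [2·signedArea(ACB) = 9 ∩ AE · BC = 11/2]
   → A = (-1, -9)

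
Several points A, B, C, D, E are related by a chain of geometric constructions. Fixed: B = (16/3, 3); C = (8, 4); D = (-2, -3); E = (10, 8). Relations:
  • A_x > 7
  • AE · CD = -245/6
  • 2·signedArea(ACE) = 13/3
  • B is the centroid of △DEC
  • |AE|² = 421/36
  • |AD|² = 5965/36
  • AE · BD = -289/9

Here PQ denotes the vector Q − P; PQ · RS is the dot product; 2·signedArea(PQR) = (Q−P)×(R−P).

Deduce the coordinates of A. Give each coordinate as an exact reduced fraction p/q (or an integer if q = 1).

1. A_x = 23/3  [AE · CD = -245/6 ∩ 2·signedArea(ACE) = 13/3]
2. A_y = 11/2  [AE · CD = -245/6 ∩ 2·signedArea(ACE) = 13/3]
   → A = (23/3, 11/2)

A = (23/3, 11/2)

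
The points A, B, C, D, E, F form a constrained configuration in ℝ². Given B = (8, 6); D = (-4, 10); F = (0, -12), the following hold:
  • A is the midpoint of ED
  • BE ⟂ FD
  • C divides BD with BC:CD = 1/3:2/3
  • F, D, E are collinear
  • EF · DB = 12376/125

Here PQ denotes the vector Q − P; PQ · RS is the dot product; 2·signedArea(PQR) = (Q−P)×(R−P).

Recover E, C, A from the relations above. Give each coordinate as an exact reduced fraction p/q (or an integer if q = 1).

A = (-432/125, 876/125)
C = (4, 22/3)
E = (-364/125, 502/125)

1. E_x = -364/125  [F, D, E are collinear ∩ BE ⟂ FD]
2. E_y = 502/125  [F, D, E are collinear ∩ BE ⟂ FD]
   → E = (-364/125, 502/125)
3. C_x = 4  [C divides BD with BC:CD = 1/3:2/3]
4. C_y = 22/3  [C divides BD with BC:CD = 1/3:2/3]
   → C = (4, 22/3)
5. A_x = -432/125  [A is the midpoint of ED]
6. A_y = 876/125  [A is the midpoint of ED]
   → A = (-432/125, 876/125)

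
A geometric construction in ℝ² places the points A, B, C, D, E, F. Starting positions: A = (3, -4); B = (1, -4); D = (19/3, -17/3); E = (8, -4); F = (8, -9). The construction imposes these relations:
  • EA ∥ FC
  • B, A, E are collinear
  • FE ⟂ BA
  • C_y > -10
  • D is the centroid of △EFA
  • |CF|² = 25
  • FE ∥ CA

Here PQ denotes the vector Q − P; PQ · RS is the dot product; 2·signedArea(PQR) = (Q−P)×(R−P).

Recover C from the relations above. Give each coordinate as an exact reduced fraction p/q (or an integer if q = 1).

C = (3, -9)

1. C_x = 3  [FE ∥ CA ∩ EA ∥ FC]
2. C_y = -9  [FE ∥ CA ∩ EA ∥ FC]
   → C = (3, -9)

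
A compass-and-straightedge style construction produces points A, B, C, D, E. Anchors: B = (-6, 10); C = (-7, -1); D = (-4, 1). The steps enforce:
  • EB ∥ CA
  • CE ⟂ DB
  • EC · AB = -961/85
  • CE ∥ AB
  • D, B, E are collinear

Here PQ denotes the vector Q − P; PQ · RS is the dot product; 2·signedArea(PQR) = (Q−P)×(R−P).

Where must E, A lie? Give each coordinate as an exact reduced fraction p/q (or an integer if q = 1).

A = (-789/85, 788/85)
E = (-316/85, -23/85)

1. E_x = -316/85  [D, B, E are collinear ∩ CE ⟂ DB]
2. E_y = -23/85  [D, B, E are collinear ∩ CE ⟂ DB]
   → E = (-316/85, -23/85)
3. A_x = -789/85  [CE ∥ AB ∩ EB ∥ CA]
4. A_y = 788/85  [CE ∥ AB ∩ EB ∥ CA]
   → A = (-789/85, 788/85)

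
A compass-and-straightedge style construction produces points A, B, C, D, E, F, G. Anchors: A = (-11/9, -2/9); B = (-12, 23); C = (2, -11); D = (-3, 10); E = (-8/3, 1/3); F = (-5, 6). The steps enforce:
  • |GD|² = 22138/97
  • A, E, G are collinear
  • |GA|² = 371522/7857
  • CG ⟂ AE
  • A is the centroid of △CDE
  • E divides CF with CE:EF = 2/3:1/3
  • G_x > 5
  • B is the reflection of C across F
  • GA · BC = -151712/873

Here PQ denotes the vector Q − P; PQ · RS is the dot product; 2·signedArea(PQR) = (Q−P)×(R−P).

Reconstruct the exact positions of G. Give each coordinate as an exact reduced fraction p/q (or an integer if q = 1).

1. G_x = 504/97  [A, E, G are collinear ∩ CG ⟂ AE]
2. G_y = -261/97  [A, E, G are collinear ∩ CG ⟂ AE]
   → G = (504/97, -261/97)

G = (504/97, -261/97)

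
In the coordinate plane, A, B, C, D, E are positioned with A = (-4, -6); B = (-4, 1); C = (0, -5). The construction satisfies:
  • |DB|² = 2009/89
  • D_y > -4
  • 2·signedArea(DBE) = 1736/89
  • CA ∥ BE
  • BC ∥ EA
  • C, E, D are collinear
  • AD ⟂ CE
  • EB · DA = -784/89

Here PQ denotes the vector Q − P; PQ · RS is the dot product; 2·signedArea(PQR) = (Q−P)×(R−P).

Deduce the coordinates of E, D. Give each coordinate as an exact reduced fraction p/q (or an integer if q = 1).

D = (-216/89, -310/89)
E = (-8, 0)

1. E_x = -8  [BC ∥ EA ∩ CA ∥ BE]
2. E_y = 0  [BC ∥ EA ∩ CA ∥ BE]
   → E = (-8, 0)
3. D_x = -216/89  [C, E, D are collinear ∩ AD ⟂ CE]
4. D_y = -310/89  [C, E, D are collinear ∩ AD ⟂ CE]
   → D = (-216/89, -310/89)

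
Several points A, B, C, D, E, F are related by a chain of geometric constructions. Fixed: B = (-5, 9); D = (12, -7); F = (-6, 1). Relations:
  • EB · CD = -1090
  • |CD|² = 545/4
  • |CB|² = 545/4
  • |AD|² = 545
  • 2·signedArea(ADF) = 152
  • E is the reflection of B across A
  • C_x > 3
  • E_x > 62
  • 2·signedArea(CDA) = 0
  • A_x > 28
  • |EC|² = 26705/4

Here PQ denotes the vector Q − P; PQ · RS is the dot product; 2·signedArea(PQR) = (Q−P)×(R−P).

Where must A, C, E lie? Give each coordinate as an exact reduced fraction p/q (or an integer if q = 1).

1. A_x = 29  [line -8·x + -18·y + -182 = 0 ∩ |AD|² = 545]
2. A_y = -23  [line -8·x + -18·y + -182 = 0 ∩ |AD|² = 545]
   → A = (29, -23)
3. C_x = 7/2  [line 16·x + 17·y + -73 = 0 ∩ |CB|² = 545/4]
4. C_y = 1  [line 16·x + 17·y + -73 = 0 ∩ |CB|² = 545/4]
   → C = (7/2, 1)
5. E_x = 63  [E is the reflection of B across A]
6. E_y = -55  [E is the reflection of B across A]
   → E = (63, -55)

A = (29, -23)
C = (7/2, 1)
E = (63, -55)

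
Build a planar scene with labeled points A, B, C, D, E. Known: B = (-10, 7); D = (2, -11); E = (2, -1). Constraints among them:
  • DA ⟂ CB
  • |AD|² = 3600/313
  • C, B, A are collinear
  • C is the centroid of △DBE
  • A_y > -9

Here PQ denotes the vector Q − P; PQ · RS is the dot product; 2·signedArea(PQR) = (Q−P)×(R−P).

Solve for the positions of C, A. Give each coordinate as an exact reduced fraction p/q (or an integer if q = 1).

1. C_x = -2  [C is the centroid of △DBE]
2. C_y = -5/3  [C is the centroid of △DBE]
   → C = (-2, -5/3)
3. A_x = 1406/313  [C, B, A are collinear ∩ DA ⟂ CB]
4. A_y = -2723/313  [C, B, A are collinear ∩ DA ⟂ CB]
   → A = (1406/313, -2723/313)

A = (1406/313, -2723/313)
C = (-2, -5/3)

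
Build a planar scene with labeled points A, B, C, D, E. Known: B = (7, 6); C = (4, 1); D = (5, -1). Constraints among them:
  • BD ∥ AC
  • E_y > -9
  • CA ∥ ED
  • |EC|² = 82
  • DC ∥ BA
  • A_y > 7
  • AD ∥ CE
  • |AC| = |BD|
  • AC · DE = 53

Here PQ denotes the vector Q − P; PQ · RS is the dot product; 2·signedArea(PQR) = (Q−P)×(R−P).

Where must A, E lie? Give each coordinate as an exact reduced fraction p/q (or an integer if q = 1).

A = (6, 8)
E = (3, -8)

1. A_x = 6  [BD ∥ AC ∩ DC ∥ BA]
2. A_y = 8  [BD ∥ AC ∩ DC ∥ BA]
   → A = (6, 8)
3. E_x = 3  [CA ∥ ED ∩ AD ∥ CE]
4. E_y = -8  [CA ∥ ED ∩ AD ∥ CE]
   → E = (3, -8)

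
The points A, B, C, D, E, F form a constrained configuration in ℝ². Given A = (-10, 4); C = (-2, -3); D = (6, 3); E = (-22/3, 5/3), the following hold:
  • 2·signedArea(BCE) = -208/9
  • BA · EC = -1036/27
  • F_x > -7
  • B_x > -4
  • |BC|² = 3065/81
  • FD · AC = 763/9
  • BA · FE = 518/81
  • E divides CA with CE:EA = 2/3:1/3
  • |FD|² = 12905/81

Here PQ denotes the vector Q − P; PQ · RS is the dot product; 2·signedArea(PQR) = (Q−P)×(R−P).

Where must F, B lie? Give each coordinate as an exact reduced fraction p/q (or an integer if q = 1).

1. B_x = -34/9  [BA · EC = -1036/27 ∩ 2·signedArea(BCE) = -208/9]
2. B_y = 26/9  [BA · EC = -1036/27 ∩ 2·signedArea(BCE) = -208/9]
   → B = (-34/9, 26/9)
3. F_x = -58/9  [FD · AC = 763/9 ∩ BA · FE = 518/81]
4. F_y = 8/9  [FD · AC = 763/9 ∩ BA · FE = 518/81]
   → F = (-58/9, 8/9)

B = (-34/9, 26/9)
F = (-58/9, 8/9)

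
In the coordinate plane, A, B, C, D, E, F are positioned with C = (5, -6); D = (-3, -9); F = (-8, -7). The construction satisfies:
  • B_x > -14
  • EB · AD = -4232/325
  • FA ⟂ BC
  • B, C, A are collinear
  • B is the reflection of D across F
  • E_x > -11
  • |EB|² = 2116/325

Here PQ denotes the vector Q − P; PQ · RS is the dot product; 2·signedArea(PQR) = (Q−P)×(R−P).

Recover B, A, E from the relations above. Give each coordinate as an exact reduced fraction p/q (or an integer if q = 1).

A = (-2569/325, -1717/325)
B = (-13, -5)
E = (-3397/325, -1671/325)

1. B_x = -13  [B is the reflection of D across F]
2. B_y = -5  [B is the reflection of D across F]
   → B = (-13, -5)
3. A_x = -2569/325  [B, C, A are collinear ∩ FA ⟂ BC]
4. A_y = -1717/325  [B, C, A are collinear ∩ FA ⟂ BC]
   → A = (-2569/325, -1717/325)
5. E_x = -3397/325  [line -1594/325·x + 1208/325·y + -418/13 = 0 ∩ |EB|² = 2116/325]
6. E_y = -1671/325  [line -1594/325·x + 1208/325·y + -418/13 = 0 ∩ |EB|² = 2116/325]
   → E = (-3397/325, -1671/325)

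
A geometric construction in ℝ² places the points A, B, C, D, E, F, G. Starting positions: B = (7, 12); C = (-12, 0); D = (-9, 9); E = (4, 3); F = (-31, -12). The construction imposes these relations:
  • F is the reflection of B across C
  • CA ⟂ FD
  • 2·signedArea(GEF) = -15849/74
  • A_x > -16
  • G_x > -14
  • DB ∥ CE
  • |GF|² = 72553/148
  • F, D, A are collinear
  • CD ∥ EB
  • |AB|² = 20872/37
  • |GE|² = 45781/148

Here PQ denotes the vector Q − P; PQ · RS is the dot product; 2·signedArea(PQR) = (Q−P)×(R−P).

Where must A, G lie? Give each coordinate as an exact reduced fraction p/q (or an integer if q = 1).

A = (-2787/185, 594/185)
G = (-5007/370, 297/185)

1. A_x = -2787/185  [F, D, A are collinear ∩ CA ⟂ FD]
2. A_y = 594/185  [F, D, A are collinear ∩ CA ⟂ FD]
   → A = (-2787/185, 594/185)
3. G_x = -5007/370  [line 15·x + -35·y + 19179/74 = 0 ∩ |GF|² = 72553/148]
4. G_y = 297/185  [line 15·x + -35·y + 19179/74 = 0 ∩ |GF|² = 72553/148]
   → G = (-5007/370, 297/185)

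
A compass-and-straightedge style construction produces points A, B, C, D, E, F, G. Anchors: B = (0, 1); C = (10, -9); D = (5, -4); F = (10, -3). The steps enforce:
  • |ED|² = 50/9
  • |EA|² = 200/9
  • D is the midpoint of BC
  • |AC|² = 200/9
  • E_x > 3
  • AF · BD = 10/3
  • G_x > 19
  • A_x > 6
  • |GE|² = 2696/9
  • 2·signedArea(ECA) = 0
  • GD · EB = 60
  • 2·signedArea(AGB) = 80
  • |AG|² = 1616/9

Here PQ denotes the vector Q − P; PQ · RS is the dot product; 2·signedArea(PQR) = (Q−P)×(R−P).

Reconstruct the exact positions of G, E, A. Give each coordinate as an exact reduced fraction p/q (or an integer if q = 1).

1. A_x = 20/3  [line -5·x + 5·y + 185/3 = 0 ∩ |AC|² = 200/9]
2. A_y = -17/3  [line -5·x + 5·y + 185/3 = 0 ∩ |AC|² = 200/9]
   → A = (20/3, -17/3)
3. G_x = 20  [line 20/3·x + 20/3·y + -260/3 = 0 ∩ |AG|² = 1616/9]
4. G_y = -7  [line 20/3·x + 20/3·y + -260/3 = 0 ∩ |AG|² = 1616/9]
   → G = (20, -7)
5. E_x = 10/3  [GD · EB = 60 ∩ 2·signedArea(ECA) = 0]
6. E_y = -7/3  [GD · EB = 60 ∩ 2·signedArea(ECA) = 0]
   → E = (10/3, -7/3)

A = (20/3, -17/3)
E = (10/3, -7/3)
G = (20, -7)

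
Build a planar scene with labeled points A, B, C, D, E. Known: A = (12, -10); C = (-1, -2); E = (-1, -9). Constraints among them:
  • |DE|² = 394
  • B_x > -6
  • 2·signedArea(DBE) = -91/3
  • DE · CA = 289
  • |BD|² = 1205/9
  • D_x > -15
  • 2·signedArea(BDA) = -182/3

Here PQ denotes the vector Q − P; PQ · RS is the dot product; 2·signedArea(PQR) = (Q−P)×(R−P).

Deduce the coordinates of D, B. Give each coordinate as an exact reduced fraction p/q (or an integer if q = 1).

B = (-16/3, -5/3)
D = (-14, 6)

1. D_x = -14  [line -13·x + 8·y + -230 = 0 ∩ |DE|² = 394]
2. D_y = 6  [line -13·x + 8·y + -230 = 0 ∩ |DE|² = 394]
   → D = (-14, 6)
3. B_x = -16/3  [2·signedArea(BDA) = -182/3 ∩ 2·signedArea(DBE) = -91/3]
4. B_y = -5/3  [2·signedArea(BDA) = -182/3 ∩ 2·signedArea(DBE) = -91/3]
   → B = (-16/3, -5/3)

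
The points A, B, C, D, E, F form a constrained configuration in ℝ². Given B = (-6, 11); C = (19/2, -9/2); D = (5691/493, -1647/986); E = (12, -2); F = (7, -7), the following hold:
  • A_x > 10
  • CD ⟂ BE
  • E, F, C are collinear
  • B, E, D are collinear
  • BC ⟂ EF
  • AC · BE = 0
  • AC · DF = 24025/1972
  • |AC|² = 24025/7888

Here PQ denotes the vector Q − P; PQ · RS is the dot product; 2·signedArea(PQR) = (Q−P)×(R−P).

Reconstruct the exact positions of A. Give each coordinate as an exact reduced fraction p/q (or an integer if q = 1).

A = (20749/1972, -1521/493)

1. A_x = 20749/1972  [AC · BE = 0 ∩ AC · DF = 24025/1972]
2. A_y = -1521/493  [AC · BE = 0 ∩ AC · DF = 24025/1972]
   → A = (20749/1972, -1521/493)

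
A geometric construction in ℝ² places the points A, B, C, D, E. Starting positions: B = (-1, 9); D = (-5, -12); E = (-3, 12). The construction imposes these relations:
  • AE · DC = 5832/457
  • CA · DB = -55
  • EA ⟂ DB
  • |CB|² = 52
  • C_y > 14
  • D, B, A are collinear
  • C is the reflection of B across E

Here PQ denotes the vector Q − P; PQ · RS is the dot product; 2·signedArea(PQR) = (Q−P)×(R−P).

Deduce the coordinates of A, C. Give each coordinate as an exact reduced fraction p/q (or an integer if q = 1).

A = (-237/457, 5268/457)
C = (-5, 15)

1. A_x = -237/457  [D, B, A are collinear ∩ EA ⟂ DB]
2. A_y = 5268/457  [D, B, A are collinear ∩ EA ⟂ DB]
   → A = (-237/457, 5268/457)
3. C_x = -5  [C is the reflection of B across E]
4. C_y = 15  [C is the reflection of B across E]
   → C = (-5, 15)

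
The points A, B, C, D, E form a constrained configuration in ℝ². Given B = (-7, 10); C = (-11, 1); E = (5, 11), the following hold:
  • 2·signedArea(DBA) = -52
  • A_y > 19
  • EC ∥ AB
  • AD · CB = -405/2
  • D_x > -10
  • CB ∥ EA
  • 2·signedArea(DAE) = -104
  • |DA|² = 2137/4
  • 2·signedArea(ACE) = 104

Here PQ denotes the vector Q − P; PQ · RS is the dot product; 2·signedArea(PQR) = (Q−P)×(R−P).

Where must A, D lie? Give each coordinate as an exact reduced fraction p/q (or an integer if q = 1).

1. A_x = 9  [EC ∥ AB ∩ CB ∥ EA]
2. A_y = 20  [EC ∥ AB ∩ CB ∥ EA]
   → A = (9, 20)
3. D_x = -9  [2·signedArea(DAE) = -104 ∩ AD · CB = -405/2]
4. D_y = 11/2  [2·signedArea(DAE) = -104 ∩ AD · CB = -405/2]
   → D = (-9, 11/2)

A = (9, 20)
D = (-9, 11/2)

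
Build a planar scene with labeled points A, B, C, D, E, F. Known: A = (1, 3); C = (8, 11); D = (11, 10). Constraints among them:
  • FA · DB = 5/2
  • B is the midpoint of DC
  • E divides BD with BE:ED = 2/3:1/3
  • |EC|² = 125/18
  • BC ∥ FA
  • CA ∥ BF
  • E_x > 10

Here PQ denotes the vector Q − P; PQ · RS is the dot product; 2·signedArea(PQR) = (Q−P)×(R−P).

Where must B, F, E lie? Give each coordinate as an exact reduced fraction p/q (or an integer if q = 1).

B = (19/2, 21/2)
E = (21/2, 61/6)
F = (5/2, 5/2)

1. B_x = 19/2  [B is the midpoint of DC]
2. B_y = 21/2  [B is the midpoint of DC]
   → B = (19/2, 21/2)
3. F_x = 5/2  [BC ∥ FA ∩ CA ∥ BF]
4. F_y = 5/2  [BC ∥ FA ∩ CA ∥ BF]
   → F = (5/2, 5/2)
5. E_x = 21/2  [E divides BD with BE:ED = 2/3:1/3]
6. E_y = 61/6  [E divides BD with BE:ED = 2/3:1/3]
   → E = (21/2, 61/6)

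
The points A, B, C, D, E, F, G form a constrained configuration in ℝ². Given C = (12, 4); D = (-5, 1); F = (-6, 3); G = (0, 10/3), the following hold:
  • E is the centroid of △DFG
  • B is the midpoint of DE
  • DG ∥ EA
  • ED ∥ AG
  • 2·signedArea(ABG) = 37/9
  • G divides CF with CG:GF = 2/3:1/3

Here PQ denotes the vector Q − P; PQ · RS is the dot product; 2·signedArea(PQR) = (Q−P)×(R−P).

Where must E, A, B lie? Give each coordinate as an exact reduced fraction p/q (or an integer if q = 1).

1. E_x = -11/3  [E is the centroid of △DFG]
2. E_y = 22/9  [E is the centroid of △DFG]
   → E = (-11/3, 22/9)
3. A_x = 4/3  [ED ∥ AG ∩ DG ∥ EA]
4. A_y = 43/9  [ED ∥ AG ∩ DG ∥ EA]
   → A = (4/3, 43/9)
5. B_x = -13/3  [B is the midpoint of DE]
6. B_y = 31/18  [B is the midpoint of DE]
   → B = (-13/3, 31/18)

A = (4/3, 43/9)
B = (-13/3, 31/18)
E = (-11/3, 22/9)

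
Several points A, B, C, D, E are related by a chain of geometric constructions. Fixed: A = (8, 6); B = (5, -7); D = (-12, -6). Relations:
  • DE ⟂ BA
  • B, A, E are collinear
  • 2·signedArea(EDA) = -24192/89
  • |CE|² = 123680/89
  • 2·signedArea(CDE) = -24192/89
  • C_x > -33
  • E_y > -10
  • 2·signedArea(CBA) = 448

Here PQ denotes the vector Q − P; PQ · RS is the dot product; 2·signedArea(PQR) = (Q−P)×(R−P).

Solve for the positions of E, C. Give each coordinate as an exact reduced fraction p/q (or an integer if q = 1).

1. E_x = 388/89  [B, A, E are collinear ∩ DE ⟂ BA]
2. E_y = -870/89  [B, A, E are collinear ∩ DE ⟂ BA]
   → E = (388/89, -870/89)
3. C_x = -32  [2·signedArea(CDE) = -24192/89 ∩ 2·signedArea(CBA) = 448]
4. C_y = -18  [2·signedArea(CDE) = -24192/89 ∩ 2·signedArea(CBA) = 448]
   → C = (-32, -18)

C = (-32, -18)
E = (388/89, -870/89)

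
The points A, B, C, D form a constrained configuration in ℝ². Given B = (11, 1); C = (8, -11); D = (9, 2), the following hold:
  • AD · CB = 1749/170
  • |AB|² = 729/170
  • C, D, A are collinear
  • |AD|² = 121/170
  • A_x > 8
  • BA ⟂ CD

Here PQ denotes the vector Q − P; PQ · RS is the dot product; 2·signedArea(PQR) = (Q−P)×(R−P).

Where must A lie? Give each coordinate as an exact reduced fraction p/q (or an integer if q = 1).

1. A_x = 1519/170  [C, D, A are collinear ∩ BA ⟂ CD]
2. A_y = 197/170  [C, D, A are collinear ∩ BA ⟂ CD]
   → A = (1519/170, 197/170)

A = (1519/170, 197/170)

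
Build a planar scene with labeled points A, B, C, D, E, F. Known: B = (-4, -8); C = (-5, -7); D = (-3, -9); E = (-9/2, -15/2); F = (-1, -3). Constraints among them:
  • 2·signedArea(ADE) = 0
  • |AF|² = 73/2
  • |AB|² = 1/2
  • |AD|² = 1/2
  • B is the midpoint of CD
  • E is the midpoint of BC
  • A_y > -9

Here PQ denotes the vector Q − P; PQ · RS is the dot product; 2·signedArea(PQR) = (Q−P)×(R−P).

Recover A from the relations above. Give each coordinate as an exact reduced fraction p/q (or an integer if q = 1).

1. A_x = -7/2  [line -3/2·x + -3/2·y + -18 = 0 ∩ |AD|² = 1/2]
2. A_y = -17/2  [line -3/2·x + -3/2·y + -18 = 0 ∩ |AD|² = 1/2]
   → A = (-7/2, -17/2)

A = (-7/2, -17/2)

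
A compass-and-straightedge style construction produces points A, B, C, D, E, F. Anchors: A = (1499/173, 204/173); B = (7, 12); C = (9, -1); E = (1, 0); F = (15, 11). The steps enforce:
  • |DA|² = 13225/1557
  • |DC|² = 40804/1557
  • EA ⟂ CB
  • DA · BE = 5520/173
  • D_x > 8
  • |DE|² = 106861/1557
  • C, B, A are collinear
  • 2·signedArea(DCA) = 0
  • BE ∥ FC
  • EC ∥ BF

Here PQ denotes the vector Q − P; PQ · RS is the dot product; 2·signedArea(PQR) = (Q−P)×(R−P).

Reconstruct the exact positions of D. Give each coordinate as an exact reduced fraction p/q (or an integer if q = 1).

1. D_x = 4267/519  [2·signedArea(DCA) = 0 ∩ DA · BE = 5520/173]
2. D_y = 2107/519  [2·signedArea(DCA) = 0 ∩ DA · BE = 5520/173]
   → D = (4267/519, 2107/519)

D = (4267/519, 2107/519)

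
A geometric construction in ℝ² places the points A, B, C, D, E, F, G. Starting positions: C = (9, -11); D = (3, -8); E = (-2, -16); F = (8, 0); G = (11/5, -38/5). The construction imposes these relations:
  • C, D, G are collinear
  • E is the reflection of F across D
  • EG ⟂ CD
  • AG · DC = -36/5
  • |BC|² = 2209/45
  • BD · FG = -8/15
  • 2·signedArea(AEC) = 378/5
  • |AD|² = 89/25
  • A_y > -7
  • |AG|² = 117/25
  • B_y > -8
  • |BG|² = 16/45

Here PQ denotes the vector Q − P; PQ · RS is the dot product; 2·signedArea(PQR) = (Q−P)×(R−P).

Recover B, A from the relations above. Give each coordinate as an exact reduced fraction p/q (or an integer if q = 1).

A = (4, -32/5)
B = (41/15, -118/15)

1. B_x = 41/15  [line 29/5·x + 38/5·y + 659/15 = 0 ∩ |BC|² = 2209/45]
2. B_y = -118/15  [line 29/5·x + 38/5·y + 659/15 = 0 ∩ |BC|² = 2209/45]
   → B = (41/15, -118/15)
3. A_x = 4  [2·signedArea(AEC) = 378/5 ∩ AG · DC = -36/5]
4. A_y = -32/5  [2·signedArea(AEC) = 378/5 ∩ AG · DC = -36/5]
   → A = (4, -32/5)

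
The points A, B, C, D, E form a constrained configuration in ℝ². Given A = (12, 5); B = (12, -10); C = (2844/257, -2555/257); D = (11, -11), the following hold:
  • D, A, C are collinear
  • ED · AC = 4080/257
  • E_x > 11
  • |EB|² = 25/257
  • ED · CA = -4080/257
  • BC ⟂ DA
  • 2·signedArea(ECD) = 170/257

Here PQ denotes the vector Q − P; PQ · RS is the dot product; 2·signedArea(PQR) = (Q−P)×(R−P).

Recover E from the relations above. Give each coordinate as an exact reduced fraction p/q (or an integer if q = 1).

1. E_x = 3004/257  [ED · AC = 4080/257 ∩ 2·signedArea(ECD) = 170/257]
2. E_y = -2565/257  [ED · AC = 4080/257 ∩ 2·signedArea(ECD) = 170/257]
   → E = (3004/257, -2565/257)

E = (3004/257, -2565/257)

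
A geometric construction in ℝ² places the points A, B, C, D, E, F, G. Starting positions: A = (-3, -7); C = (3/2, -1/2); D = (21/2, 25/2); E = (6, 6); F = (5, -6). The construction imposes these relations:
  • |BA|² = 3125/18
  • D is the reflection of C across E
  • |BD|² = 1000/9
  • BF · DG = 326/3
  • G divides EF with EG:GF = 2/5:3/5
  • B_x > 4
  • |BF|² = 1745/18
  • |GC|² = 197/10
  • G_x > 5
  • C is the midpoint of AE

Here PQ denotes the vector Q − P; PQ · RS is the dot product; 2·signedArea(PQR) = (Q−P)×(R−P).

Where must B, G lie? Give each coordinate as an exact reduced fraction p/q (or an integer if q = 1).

1. G_x = 28/5  [G divides EF with EG:GF = 2/5:3/5]
2. G_y = 6/5  [G divides EF with EG:GF = 2/5:3/5]
   → G = (28/5, 6/5)
3. B_x = 9/2  [line 49/10·x + 113/10·y + -1961/30 = 0 ∩ |BA|² = 3125/18]
4. B_y = 23/6  [line 49/10·x + 113/10·y + -1961/30 = 0 ∩ |BA|² = 3125/18]
   → B = (9/2, 23/6)

B = (9/2, 23/6)
G = (28/5, 6/5)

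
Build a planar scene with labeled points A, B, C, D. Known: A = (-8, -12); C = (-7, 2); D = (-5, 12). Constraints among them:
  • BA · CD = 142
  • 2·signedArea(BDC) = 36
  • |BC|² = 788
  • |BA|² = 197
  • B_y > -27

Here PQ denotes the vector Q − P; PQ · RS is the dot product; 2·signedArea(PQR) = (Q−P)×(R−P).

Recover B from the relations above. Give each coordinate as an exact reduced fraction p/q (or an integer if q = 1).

1. B_x = -9  [BA · CD = 142 ∩ 2·signedArea(BDC) = 36]
2. B_y = -26  [BA · CD = 142 ∩ 2·signedArea(BDC) = 36]
   → B = (-9, -26)

B = (-9, -26)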